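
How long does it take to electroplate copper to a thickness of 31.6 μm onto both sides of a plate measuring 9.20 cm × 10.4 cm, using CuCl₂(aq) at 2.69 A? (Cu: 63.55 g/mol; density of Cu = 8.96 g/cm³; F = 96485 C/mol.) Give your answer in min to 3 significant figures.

Plated area = 2 × 9.20 × 10.4 = 191.4 cm²
Volume = 191.4 × 31.6×10⁻⁴ cm = 0.6048 cm³
m(Cu) = 0.6048 × 8.96 = 5.419 g
n(Cu) = 5.419 / 63.55 = 0.08527 mol; n(e⁻) = 2 × 0.08527 = 0.1705 mol
Q = 0.1705 × 96485 = 16450 C
t = 16450 / 2.69 = 6115 s = 102 min

102 min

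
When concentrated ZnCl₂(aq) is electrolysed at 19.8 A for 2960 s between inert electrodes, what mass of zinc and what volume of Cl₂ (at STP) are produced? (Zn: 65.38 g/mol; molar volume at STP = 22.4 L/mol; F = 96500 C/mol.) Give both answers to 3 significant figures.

Q = 19.8 × 2960 = 58610 C; n(e⁻) = 58610 / 96500 = 0.6074 mol
Cathode: Zn²⁺ + 2e⁻ → Zn → n(Zn) = 0.6074/2 = 0.3037 mol → 19.9 g
Anode: 2Cl⁻ → Cl₂ + 2e⁻ → n(Cl₂) = 0.6074/2 = 0.3037 mol → 6.80 L

19.9 g Zn; 6.80 L Cl₂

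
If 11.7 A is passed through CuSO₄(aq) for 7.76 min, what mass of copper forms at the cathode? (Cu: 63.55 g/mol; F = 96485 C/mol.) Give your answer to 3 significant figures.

Q = 11.7 A × 465.6 s = 5448 C
n(e⁻) = 5448 / 96485 = 0.05646 mol
Cu²⁺ + 2e⁻ → Cu, so n(Cu) = 0.05646 / 2 = 0.02823 mol
m = 0.02823 × 63.55 = 1.79 g

1.79 g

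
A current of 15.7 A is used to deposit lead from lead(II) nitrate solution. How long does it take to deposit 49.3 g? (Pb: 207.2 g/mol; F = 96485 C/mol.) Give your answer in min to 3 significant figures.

48.7 min

n(Pb) = 49.3 / 207.2 = 0.2379 mol
Pb²⁺ + 2e⁻ → Pb, so n(e⁻) = 2 × 0.2379 = 0.4758 mol
Q = 0.4758 × 96485 = 45910 C
t = Q / I = 45910 / 15.7 = 2924 s = 48.7 min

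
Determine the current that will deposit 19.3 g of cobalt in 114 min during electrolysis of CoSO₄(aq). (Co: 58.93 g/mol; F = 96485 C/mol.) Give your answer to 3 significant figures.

n(Co) = 19.3 / 58.93 = 0.3275 mol
Co²⁺ + 2e⁻ → Co, so n(e⁻) = 2 × 0.3275 = 0.6550 mol
Q = 0.6550 × 96485 = 63200 C
I = Q / t = 63200 / 6840 s = 9.24 A

9.24 A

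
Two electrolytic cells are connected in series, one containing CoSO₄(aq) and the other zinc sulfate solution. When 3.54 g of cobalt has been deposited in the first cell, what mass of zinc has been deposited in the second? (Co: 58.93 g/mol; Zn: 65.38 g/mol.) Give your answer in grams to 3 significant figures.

3.93 g

n(Co) = 3.54 / 58.93 = 0.06007 mol
Co²⁺ + 2e⁻ → Co, so n(e⁻) = 2 × 0.06007 = 0.1201 mol
Since the cells are in series, n(e⁻) in the Zn cell is also 0.1201 mol.
Zn²⁺ + 2e⁻ → Zn, so n(Zn) = 0.1201 / 2 = 0.06005 mol
m(Zn) = 0.06005 × 65.38 = 3.93 g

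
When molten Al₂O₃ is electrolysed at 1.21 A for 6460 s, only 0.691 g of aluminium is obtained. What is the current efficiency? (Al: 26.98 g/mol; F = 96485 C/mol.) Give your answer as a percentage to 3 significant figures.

Q = 1.21 × 6460 = 7817 C
n(e⁻) = 7817 / 96485 = 0.08102 mol
Al³⁺ + 3e⁻ → Al, so theoretical n(Al) = 0.02701 mol → 0.7287 g
Efficiency = 0.691 / 0.7287 = 0.9483 = 94.8%

94.8%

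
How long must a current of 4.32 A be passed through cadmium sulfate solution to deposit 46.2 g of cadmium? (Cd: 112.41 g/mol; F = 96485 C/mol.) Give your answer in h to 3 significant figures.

5.10 h

n(Cd) = 46.2 / 112.41 = 0.4110 mol
Cd²⁺ + 2e⁻ → Cd, so n(e⁻) = 2 × 0.4110 = 0.8220 mol
Q = 0.8220 × 96485 = 79310 C
t = Q / I = 79310 / 4.32 = 18360 s = 5.10 h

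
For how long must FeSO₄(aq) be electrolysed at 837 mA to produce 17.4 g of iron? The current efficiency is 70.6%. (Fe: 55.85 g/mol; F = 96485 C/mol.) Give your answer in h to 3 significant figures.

28.3 h

n(Fe) = 17.4 / 55.85 = 0.3115 mol
Fe²⁺ + 2e⁻ → Fe, so n(e⁻) = 2 × 0.3115 = 0.6230 mol
Q = 0.6230 × 96485 / 0.706 = 85140 C
t = Q / I = 85140 / 0.837 = 1.017×10^5 s = 28.3 h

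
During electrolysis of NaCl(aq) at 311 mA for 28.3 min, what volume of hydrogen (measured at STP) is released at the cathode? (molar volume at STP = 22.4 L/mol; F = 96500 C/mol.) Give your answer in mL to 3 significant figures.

Q = 0.311 A × 1698 s = 528.1 C
n(e⁻) = 528.1 / 96500 = 0.005473 mol
2H⁺ + 2e⁻ → H₂, so n(H₂) = 0.005473 / 2 = 0.002737 mol
V = 0.002737 × 22.4 = 0.06131 L
= 61.3 mL

61.3 mL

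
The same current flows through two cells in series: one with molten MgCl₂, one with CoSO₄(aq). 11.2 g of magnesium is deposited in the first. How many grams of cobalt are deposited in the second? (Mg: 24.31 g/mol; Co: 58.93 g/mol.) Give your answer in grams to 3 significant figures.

27.1 g

n(Mg) = 11.2 / 24.31 = 0.4607 mol
Mg²⁺ + 2e⁻ → Mg, so n(e⁻) = 2 × 0.4607 = 0.9214 mol
Same current for the same time ⇒ same n(e⁻) = 0.9214 mol in both cells.
Co²⁺ + 2e⁻ → Co, so n(Co) = 0.9214 / 2 = 0.4607 mol
m(Co) = 0.4607 × 58.93 = 27.1 g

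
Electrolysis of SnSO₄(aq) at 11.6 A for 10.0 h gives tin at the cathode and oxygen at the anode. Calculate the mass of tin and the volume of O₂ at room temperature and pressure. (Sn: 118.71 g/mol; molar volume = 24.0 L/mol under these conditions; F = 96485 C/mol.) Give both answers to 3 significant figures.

257 g Sn; 26.0 L O₂

Q = 11.6 × 36000 = 4.176×10^5 C; n(e⁻) = 4.176×10^5 / 96485 = 4.328 mol
Cathode: Sn²⁺ + 2e⁻ → Sn → n(Sn) = 4.328/2 = 2.164 mol → 257 g
Anode: 2H₂O → O₂ + 4H⁺ + 4e⁻ → n(O₂) = 4.328/4 = 1.082 mol → 26.0 L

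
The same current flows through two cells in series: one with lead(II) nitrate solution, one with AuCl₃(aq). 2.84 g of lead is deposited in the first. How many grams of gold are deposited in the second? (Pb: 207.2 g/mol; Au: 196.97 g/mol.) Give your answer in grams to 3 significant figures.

1.80 g

n(Pb) = 2.84 / 207.2 = 0.01371 mol
Pb²⁺ + 2e⁻ → Pb, so n(e⁻) = 2 × 0.01371 = 0.02742 mol
The cells are in series, so the same charge (and hence the same n(e⁻) = 0.02742 mol) passes through both.
Au³⁺ + 3e⁻ → Au, so n(Au) = 0.02742 / 3 = 0.009140 mol
m(Au) = 0.009140 × 196.97 = 1.80 g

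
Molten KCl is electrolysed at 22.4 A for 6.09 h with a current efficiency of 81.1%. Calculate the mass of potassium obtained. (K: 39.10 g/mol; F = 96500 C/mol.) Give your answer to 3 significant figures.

161 g

Q = 22.4 × 21924 = 4.911×10^5 C
n(e⁻) = 4.911×10^5 / 96500 = 5.089 mol
K⁺ + e⁻ → K, so theoretical m(K) = 5.089 × 39.10 = 199.0 g
Actual mass = 81.1% × 199.0 = 161 g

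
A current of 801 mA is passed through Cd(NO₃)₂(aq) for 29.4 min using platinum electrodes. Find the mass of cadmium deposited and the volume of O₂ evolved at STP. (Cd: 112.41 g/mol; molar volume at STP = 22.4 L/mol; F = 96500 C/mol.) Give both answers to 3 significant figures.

0.823 g Cd; 0.0820 L O₂

Q = 0.801 × 1764 = 1413 C; n(e⁻) = 1413 / 96500 = 0.01464 mol
Cathode: Cd²⁺ + 2e⁻ → Cd → n(Cd) = 0.01464/2 = 0.007320 mol → 0.823 g
Anode: 2H₂O → O₂ + 4H⁺ + 4e⁻ → n(O₂) = 0.01464/4 = 0.003660 mol → 0.0820 L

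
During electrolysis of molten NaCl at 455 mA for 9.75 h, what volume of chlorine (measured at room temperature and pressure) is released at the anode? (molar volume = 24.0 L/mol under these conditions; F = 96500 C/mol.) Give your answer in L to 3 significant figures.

1.99 L

Charge passed = 0.455 × 35100 = 15970 C
Moles of electrons = 15970 / 96500 = 0.1655 mol
2Cl⁻ → Cl₂ + 2e⁻, so n(Cl₂) = 0.1655 / 2 = 0.08275 mol
V = 0.08275 × 24.0 = 1.986 L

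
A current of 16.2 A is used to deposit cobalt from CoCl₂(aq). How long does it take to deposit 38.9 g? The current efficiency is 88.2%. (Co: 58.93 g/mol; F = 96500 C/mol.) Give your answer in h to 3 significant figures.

n(Co) = 38.9 / 58.93 = 0.6601 mol
Co²⁺ + 2e⁻ → Co, so n(e⁻) = 2 × 0.6601 = 1.320 mol
Q = 1.320 × 96500 / 0.882 = 1.444×10^5 C
t = Q / I = 1.444×10^5 / 16.2 = 8914 s = 2.48 h

2.48 h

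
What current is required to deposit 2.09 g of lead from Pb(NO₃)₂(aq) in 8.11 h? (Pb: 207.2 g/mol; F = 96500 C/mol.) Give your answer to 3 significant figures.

n(Pb) = 2.09 / 207.2 = 0.01009 mol
Pb²⁺ + 2e⁻ → Pb, so n(e⁻) = 2 × 0.01009 = 0.02018 mol
Q = 0.02018 × 96500 = 1947 C
I = Q / t = 1947 / 29196 s = 0.0667 A

0.0667 A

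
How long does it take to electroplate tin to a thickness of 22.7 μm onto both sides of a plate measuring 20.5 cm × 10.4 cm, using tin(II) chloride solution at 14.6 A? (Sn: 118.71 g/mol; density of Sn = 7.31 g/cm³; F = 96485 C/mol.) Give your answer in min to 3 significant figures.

13.1 min

Plated area = 2 × 20.5 × 10.4 = 426.4 cm²
Volume = 426.4 × 22.7×10⁻⁴ cm = 0.9679 cm³
m(Sn) = 0.9679 × 7.31 = 7.075 g
n(Sn) = 7.075 / 118.71 = 0.05960 mol; n(e⁻) = 2 × 0.05960 = 0.1192 mol
Q = 0.1192 × 96485 = 11500 C
t = 11500 / 14.6 = 787.7 s = 13.1 min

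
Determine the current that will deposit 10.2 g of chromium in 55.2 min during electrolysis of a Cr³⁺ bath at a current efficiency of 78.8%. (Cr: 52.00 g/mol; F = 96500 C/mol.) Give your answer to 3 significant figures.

21.8 A

n(Cr) = 10.2 / 52.00 = 0.1962 mol
Cr³⁺ + 3e⁻ → Cr, so n(e⁻) = 3 × 0.1962 = 0.5886 mol
Q = 0.5886 × 96500 / 0.788 = 72080 C
I = Q / t = 72080 / 3312 s = 21.8 A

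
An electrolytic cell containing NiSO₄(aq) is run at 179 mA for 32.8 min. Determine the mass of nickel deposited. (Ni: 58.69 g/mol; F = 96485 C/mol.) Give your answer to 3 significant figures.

0.107 g

Q = 0.179 A × 1968 s = 352.3 C
n(e⁻) = 352.3 / 96485 = 0.003651 mol
Ni²⁺ + 2e⁻ → Ni, so n(Ni) = 0.003651 / 2 = 0.001826 mol
m = 0.001826 × 58.69 = 0.107 g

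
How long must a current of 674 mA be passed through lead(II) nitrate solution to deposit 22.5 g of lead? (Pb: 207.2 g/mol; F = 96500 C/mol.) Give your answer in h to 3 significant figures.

8.64 h

n(Pb) = 22.5 / 207.2 = 0.1086 mol
Pb²⁺ + 2e⁻ → Pb, so n(e⁻) = 2 × 0.1086 = 0.2172 mol
Q = 0.2172 × 96500 = 20960 C
t = Q / I = 20960 / 0.674 = 31100 s = 8.64 h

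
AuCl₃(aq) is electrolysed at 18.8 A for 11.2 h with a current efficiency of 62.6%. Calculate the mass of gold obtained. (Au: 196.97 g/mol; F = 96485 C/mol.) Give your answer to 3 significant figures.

323 g

Q = 18.8 × 40320 = 7.580×10^5 C
n(e⁻) = 7.580×10^5 / 96485 = 7.856 mol
Au³⁺ + 3e⁻ → Au, so theoretical m(Au) = 2.619 × 196.97 = 515.9 g
Actual mass = 62.6% × 515.9 = 323 g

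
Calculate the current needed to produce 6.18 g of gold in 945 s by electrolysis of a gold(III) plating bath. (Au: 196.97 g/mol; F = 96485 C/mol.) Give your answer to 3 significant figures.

n(Au) = 6.18 / 196.97 = 0.03138 mol
Au³⁺ + 3e⁻ → Au, so n(e⁻) = 3 × 0.03138 = 0.09414 mol
Q = 0.09414 × 96485 = 9083 C
I = Q / t = 9083 / 945 s = 9.61 A

9.61 A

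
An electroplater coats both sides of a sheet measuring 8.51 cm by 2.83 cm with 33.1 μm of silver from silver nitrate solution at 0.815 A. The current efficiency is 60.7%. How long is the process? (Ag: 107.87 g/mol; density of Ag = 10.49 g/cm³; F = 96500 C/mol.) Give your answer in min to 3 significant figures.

50.4 min

Plated area = 2 × 8.51 × 2.83 = 48.17 cm²
Volume = 48.17 × 33.1×10⁻⁴ cm = 0.1594 cm³
m(Ag) = 0.1594 × 10.49 = 1.672 g
n(Ag) = 1.672 / 107.87 = 0.01550 mol; n(e⁻) = 0.01550 mol
Q = 0.01550 × 96500 / 0.607 = 2464 C
t = 2464 / 0.815 = 3023 s = 50.4 min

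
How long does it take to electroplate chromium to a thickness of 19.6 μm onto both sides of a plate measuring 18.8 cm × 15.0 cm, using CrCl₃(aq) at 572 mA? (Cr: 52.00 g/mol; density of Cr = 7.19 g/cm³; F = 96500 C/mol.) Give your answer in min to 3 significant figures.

Plated area = 2 × 18.8 × 15.0 = 564.0 cm²
Volume = 564.0 × 19.6×10⁻⁴ cm = 1.105 cm³
m(Cr) = 1.105 × 7.19 = 7.945 g
n(Cr) = 7.945 / 52.00 = 0.1528 mol; n(e⁻) = 3 × 0.1528 = 0.4584 mol
Q = 0.4584 × 96500 = 44240 C
t = 44240 / 0.572 = 77340 s = 1290 min

1290 min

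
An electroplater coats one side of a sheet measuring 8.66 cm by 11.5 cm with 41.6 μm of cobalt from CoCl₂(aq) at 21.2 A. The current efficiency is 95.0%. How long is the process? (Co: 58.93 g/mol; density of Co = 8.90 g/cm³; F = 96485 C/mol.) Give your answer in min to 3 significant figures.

9.99 min

Plated area = 8.66 × 11.5 = 99.59 cm²
Volume = 99.59 × 41.6×10⁻⁴ cm = 0.4143 cm³
m(Co) = 0.4143 × 8.90 = 3.687 g
n(Co) = 3.687 / 58.93 = 0.06257 mol; n(e⁻) = 2 × 0.06257 = 0.1251 mol
Q = 0.1251 × 96485 / 0.950 = 12710 C
t = 12710 / 21.2 = 599.5 s = 9.99 min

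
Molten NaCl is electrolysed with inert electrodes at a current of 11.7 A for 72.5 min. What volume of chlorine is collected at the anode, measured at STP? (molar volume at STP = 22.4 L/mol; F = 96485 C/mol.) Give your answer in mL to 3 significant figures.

Q = 11.7 A × 4350 s = 50900 C
Moles of electrons = 50900 / 96485 = 0.5275 mol
2Cl⁻ → Cl₂ + 2e⁻, so n(Cl₂) = 0.5275 / 2 = 0.2638 mol
V = 0.2638 × 22.4 = 5.909 L
= 5910 mL

5910 mL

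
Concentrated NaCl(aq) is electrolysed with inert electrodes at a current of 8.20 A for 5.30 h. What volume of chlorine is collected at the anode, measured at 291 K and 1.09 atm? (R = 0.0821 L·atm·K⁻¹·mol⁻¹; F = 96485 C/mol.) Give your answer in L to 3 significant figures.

17.8 L

Q = 8.20 A × 19080 s = 1.565×10^5 C
Moles of electrons = 1.565×10^5 / 96485 = 1.622 mol
2Cl⁻ → Cl₂ + 2e⁻, so n(Cl₂) = 1.622 / 2 = 0.8110 mol
V = nRT/P = 0.8110 × 0.0821 × 291 / 1.09 = 17.78 L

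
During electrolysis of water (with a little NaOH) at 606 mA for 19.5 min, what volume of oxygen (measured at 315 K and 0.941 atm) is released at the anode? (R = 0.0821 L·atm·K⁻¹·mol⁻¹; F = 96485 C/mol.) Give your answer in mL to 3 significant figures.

Charge passed = 0.606 × 1170 = 709.0 C
n(e⁻) = 709.0 / 96485 = 0.007348 mol
2H₂O → O₂ + 4H⁺ + 4e⁻, so n(O₂) = 0.007348 / 4 = 0.001837 mol
V = nRT/P = 0.001837 × 0.0821 × 315 / 0.941 = 0.05049 L
= 50.5 mL

50.5 mL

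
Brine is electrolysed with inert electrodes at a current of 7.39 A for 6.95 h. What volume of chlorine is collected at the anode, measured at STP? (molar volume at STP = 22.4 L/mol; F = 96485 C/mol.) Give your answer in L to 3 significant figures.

Q = 7.39 A × 25020 s = 1.849×10^5 C
n(e⁻) = 1.849×10^5 / 96485 = 1.916 mol
2Cl⁻ → Cl₂ + 2e⁻, so n(Cl₂) = 1.916 / 2 = 0.9580 mol
V = 0.9580 × 22.4 = 21.46 L

21.5 L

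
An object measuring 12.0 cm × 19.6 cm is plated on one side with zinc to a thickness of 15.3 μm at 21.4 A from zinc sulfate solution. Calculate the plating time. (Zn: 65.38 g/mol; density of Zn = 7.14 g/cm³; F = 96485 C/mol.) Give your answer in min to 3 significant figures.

Plated area = 12.0 × 19.6 = 235.2 cm²
Volume = 235.2 × 15.3×10⁻⁴ cm = 0.3599 cm³
m(Zn) = 0.3599 × 7.14 = 2.570 g
n(Zn) = 2.570 / 65.38 = 0.03931 mol; n(e⁻) = 2 × 0.03931 = 0.07862 mol
Q = 0.07862 × 96485 = 7586 C
t = 7586 / 21.4 = 354.5 s = 5.91 min

5.91 min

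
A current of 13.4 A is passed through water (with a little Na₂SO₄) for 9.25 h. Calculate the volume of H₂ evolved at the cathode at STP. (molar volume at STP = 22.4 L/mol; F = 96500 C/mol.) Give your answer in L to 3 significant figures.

51.8 L

Q = It = 13.4 × 33300 = 4.462×10^5 C
n(e⁻) = 4.462×10^5 / 96500 = 4.624 mol
2H⁺ + 2e⁻ → H₂, so n(H₂) = 4.624 / 2 = 2.312 mol
V = 2.312 × 22.4 = 51.79 L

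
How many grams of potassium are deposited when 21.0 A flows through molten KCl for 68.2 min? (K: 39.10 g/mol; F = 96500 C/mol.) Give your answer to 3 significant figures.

Q = It = 21.0 × 4092 = 85930 C
n(e⁻) = 85930 / 96500 = 0.8905 mol
K⁺ + e⁻ → K, so n(K) = 0.8905 mol
m = 0.8905 × 39.10 = 34.8 g

34.8 g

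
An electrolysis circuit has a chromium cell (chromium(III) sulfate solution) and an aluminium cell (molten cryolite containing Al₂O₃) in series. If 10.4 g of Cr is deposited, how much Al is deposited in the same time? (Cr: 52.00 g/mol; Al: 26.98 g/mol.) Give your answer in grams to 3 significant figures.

5.40 g

n(Cr) = 10.4 / 52.00 = 0.2000 mol
Cr³⁺ + 3e⁻ → Cr, so n(e⁻) = 3 × 0.2000 = 0.6000 mol
In series, the same 0.6000 mol of electrons flows through the second cell.
Al³⁺ + 3e⁻ → Al, so n(Al) = 0.6000 / 3 = 0.2000 mol
m(Al) = 0.2000 × 26.98 = 5.40 g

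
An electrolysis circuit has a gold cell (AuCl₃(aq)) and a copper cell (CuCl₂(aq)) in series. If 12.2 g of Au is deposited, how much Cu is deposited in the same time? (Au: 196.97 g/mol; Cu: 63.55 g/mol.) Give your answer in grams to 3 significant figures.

5.90 g

n(Au) = 12.2 / 196.97 = 0.06194 mol
Au³⁺ + 3e⁻ → Au, so n(e⁻) = 3 × 0.06194 = 0.1858 mol
Since the cells are in series, n(e⁻) in the Cu cell is also 0.1858 mol.
Cu²⁺ + 2e⁻ → Cu, so n(Cu) = 0.1858 / 2 = 0.09290 mol
m(Cu) = 0.09290 × 63.55 = 5.90 g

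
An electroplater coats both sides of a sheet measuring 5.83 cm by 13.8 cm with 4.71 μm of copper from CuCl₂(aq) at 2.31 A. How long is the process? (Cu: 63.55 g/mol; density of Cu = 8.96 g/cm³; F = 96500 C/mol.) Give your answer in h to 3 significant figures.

Plated area = 2 × 5.83 × 13.8 = 160.9 cm²
Volume = 160.9 × 4.71×10⁻⁴ cm = 0.07578 cm³
m(Cu) = 0.07578 × 8.96 = 0.6790 g
n(Cu) = 0.6790 / 63.55 = 0.01068 mol; n(e⁻) = 2 × 0.01068 = 0.02136 mol
Q = 0.02136 × 96500 = 2061 C
t = 2061 / 2.31 = 892.2 s = 0.248 h

0.248 h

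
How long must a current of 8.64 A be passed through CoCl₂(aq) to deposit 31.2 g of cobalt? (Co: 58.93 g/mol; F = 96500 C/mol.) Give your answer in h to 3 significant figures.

3.29 h

n(Co) = 31.2 / 58.93 = 0.5294 mol
Co²⁺ + 2e⁻ → Co, so n(e⁻) = 2 × 0.5294 = 1.059 mol
Q = 1.059 × 96500 = 1.022×10^5 C
t = Q / I = 1.022×10^5 / 8.64 = 11830 s = 3.29 h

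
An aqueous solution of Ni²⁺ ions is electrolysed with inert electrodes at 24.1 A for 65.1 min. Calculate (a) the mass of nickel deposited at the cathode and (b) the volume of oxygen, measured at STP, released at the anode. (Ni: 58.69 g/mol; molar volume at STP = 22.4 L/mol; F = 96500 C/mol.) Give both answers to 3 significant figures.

Q = 24.1 × 3906 = 94130 C; n(e⁻) = 94130 / 96500 = 0.9754 mol
Cathode: Ni²⁺ + 2e⁻ → Ni → n(Ni) = 0.9754/2 = 0.4877 mol → 28.6 g
Anode: 2H₂O → O₂ + 4H⁺ + 4e⁻ → n(O₂) = 0.9754/4 = 0.2439 mol → 5.46 L

28.6 g Ni; 5.46 L O₂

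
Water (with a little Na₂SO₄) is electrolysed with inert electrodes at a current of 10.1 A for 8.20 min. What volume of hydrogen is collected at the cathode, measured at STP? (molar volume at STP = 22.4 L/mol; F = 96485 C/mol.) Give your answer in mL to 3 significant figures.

Charge passed = 10.1 × 492 = 4969 C
Moles of electrons = 4969 / 96485 = 0.05150 mol
2H⁺ + 2e⁻ → H₂, so n(H₂) = 0.05150 / 2 = 0.02575 mol
V = 0.02575 × 22.4 = 0.5768 L
= 577 mL

577 mL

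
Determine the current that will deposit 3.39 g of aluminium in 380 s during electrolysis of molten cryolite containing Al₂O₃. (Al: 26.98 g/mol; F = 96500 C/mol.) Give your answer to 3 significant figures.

n(Al) = 3.39 / 26.98 = 0.1256 mol
Al³⁺ + 3e⁻ → Al, so n(e⁻) = 3 × 0.1256 = 0.3768 mol
Q = 0.3768 × 96500 = 36360 C
I = Q / t = 36360 / 380 s = 95.7 A

95.7 A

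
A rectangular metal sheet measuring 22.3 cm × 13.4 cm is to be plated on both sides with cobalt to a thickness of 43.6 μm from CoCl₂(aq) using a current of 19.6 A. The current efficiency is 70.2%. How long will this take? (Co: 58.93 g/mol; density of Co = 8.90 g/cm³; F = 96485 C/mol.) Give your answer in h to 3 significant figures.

1.53 h

Plated area = 2 × 22.3 × 13.4 = 597.6 cm²
Volume = 597.6 × 43.6×10⁻⁴ cm = 2.606 cm³
m(Co) = 2.606 × 8.90 = 23.19 g
n(Co) = 23.19 / 58.93 = 0.3935 mol; n(e⁻) = 2 × 0.3935 = 0.7870 mol
Q = 0.7870 × 96485 / 0.702 = 1.082×10^5 C
t = 1.082×10^5 / 19.6 = 5520 s = 1.53 h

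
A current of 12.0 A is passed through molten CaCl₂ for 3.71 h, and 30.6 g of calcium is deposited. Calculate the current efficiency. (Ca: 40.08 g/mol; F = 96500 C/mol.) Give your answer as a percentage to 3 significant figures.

Q = 12.0 × 13356 = 1.603×10^5 C
n(e⁻) = 1.603×10^5 / 96500 = 1.661 mol
Ca²⁺ + 2e⁻ → Ca, so theoretical n(Ca) = 0.8305 mol → 33.29 g
Efficiency = 30.6 / 33.29 = 0.9192 = 91.9%

91.9%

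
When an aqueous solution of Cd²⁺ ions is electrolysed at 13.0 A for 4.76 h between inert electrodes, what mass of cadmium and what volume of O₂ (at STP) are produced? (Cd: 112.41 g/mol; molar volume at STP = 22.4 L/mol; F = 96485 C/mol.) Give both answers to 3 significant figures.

Q = 13.0 × 17136 = 2.228×10^5 C; n(e⁻) = 2.228×10^5 / 96485 = 2.309 mol
Cathode: Cd²⁺ + 2e⁻ → Cd → n(Cd) = 2.309/2 = 1.155 mol → 130 g
Anode: 2H₂O → O₂ + 4H⁺ + 4e⁻ → n(O₂) = 2.309/4 = 0.5773 mol → 12.9 L

130 g Cd; 12.9 L O₂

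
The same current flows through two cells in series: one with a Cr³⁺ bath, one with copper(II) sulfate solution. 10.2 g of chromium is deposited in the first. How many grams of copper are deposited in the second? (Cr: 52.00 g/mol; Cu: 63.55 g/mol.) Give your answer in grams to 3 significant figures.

n(Cr) = 10.2 / 52.00 = 0.1962 mol
Cr³⁺ + 3e⁻ → Cr, so n(e⁻) = 3 × 0.1962 = 0.5886 mol
Since the cells are in series, n(e⁻) in the Cu cell is also 0.5886 mol.
Cu²⁺ + 2e⁻ → Cu, so n(Cu) = 0.5886 / 2 = 0.2943 mol
m(Cu) = 0.2943 × 63.55 = 18.7 g

18.7 g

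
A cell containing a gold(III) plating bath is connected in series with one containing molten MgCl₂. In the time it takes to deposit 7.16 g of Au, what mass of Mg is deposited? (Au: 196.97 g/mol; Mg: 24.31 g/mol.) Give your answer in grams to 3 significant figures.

n(Au) = 7.16 / 196.97 = 0.03635 mol
Au³⁺ + 3e⁻ → Au, so n(e⁻) = 3 × 0.03635 = 0.1091 mol
The cells are in series, so the same charge (and hence the same n(e⁻) = 0.1091 mol) passes through both.
Mg²⁺ + 2e⁻ → Mg, so n(Mg) = 0.1091 / 2 = 0.05455 mol
m(Mg) = 0.05455 × 24.31 = 1.33 g

1.33 g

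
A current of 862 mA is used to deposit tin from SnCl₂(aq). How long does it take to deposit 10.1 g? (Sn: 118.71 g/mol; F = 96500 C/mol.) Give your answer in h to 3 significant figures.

n(Sn) = 10.1 / 118.71 = 0.08508 mol
Sn²⁺ + 2e⁻ → Sn, so n(e⁻) = 2 × 0.08508 = 0.1702 mol
Q = 0.1702 × 96500 = 16420 C
t = Q / I = 16420 / 0.862 = 19050 s = 5.29 h

5.29 h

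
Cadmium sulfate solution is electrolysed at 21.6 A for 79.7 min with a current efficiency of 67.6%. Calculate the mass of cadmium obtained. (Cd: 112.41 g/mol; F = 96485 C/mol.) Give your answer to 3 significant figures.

40.7 g

Q = 21.6 × 4782 = 1.033×10^5 C
n(e⁻) = 1.033×10^5 / 96485 = 1.071 mol
Cd²⁺ + 2e⁻ → Cd, so theoretical m(Cd) = 0.5355 × 112.41 = 60.20 g
Actual mass = 67.6% × 60.20 = 40.7 g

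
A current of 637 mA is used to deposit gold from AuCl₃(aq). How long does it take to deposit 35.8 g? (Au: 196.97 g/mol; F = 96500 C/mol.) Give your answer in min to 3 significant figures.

n(Au) = 35.8 / 196.97 = 0.1818 mol
Au³⁺ + 3e⁻ → Au, so n(e⁻) = 3 × 0.1818 = 0.5454 mol
Q = 0.5454 × 96500 = 52630 C
t = Q / I = 52630 / 0.637 = 82620 s = 1380 min

1380 min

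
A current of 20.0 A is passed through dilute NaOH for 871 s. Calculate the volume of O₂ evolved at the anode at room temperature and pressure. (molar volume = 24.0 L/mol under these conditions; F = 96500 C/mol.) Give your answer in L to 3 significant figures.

Q = It = 20.0 × 871 = 17420 C
n(e⁻) = 17420 / 96500 = 0.1805 mol
2H₂O → O₂ + 4H⁺ + 4e⁻, so n(O₂) = 0.1805 / 4 = 0.04513 mol
V = 0.04513 × 24.0 = 1.083 L

1.08 L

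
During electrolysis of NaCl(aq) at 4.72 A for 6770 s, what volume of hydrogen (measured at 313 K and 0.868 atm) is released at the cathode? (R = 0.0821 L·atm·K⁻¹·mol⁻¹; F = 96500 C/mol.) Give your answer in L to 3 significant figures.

4.90 L

Charge passed = 4.72 × 6770 = 31950 C
Moles of electrons = 31950 / 96500 = 0.3311 mol
2H⁺ + 2e⁻ → H₂, so n(H₂) = 0.3311 / 2 = 0.1656 mol
V = nRT/P = 0.1656 × 0.0821 × 313 / 0.868 = 4.903 L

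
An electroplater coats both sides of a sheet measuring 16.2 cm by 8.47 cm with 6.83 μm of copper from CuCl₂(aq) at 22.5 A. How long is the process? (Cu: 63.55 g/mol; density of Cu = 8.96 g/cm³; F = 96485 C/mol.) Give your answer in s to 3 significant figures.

Plated area = 2 × 16.2 × 8.47 = 274.4 cm²
Volume = 274.4 × 6.83×10⁻⁴ cm = 0.1874 cm³
m(Cu) = 0.1874 × 8.96 = 1.679 g
n(Cu) = 1.679 / 63.55 = 0.02642 mol; n(e⁻) = 2 × 0.02642 = 0.05284 mol
Q = 0.05284 × 96485 = 5098 C
t = 5098 / 22.5 = 226.6 s

227 s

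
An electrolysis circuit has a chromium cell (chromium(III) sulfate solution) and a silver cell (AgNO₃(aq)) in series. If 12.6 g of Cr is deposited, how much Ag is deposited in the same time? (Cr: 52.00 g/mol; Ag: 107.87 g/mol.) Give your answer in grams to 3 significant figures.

n(Cr) = 12.6 / 52.00 = 0.2423 mol
Cr³⁺ + 3e⁻ → Cr, so n(e⁻) = 3 × 0.2423 = 0.7269 mol
Since the cells are in series, n(e⁻) in the Ag cell is also 0.7269 mol.
Ag⁺ + e⁻ → Ag, so n(Ag) = 0.7269 mol
m(Ag) = 0.7269 × 107.87 = 78.4 g

78.4 g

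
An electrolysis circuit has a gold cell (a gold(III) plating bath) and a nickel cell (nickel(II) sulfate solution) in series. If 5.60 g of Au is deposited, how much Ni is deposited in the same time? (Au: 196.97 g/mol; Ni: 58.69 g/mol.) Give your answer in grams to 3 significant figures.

2.50 g

n(Au) = 5.60 / 196.97 = 0.02843 mol
Au³⁺ + 3e⁻ → Au, so n(e⁻) = 3 × 0.02843 = 0.08529 mol
In series, the same 0.08529 mol of electrons flows through the second cell.
Ni²⁺ + 2e⁻ → Ni, so n(Ni) = 0.08529 / 2 = 0.04265 mol
m(Ni) = 0.04265 × 58.69 = 2.50 g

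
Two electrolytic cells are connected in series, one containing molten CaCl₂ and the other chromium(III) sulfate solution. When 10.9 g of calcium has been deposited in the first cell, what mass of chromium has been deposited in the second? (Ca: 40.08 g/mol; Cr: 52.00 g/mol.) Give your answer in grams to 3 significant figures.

9.43 g

n(Ca) = 10.9 / 40.08 = 0.2720 mol
Ca²⁺ + 2e⁻ → Ca, so n(e⁻) = 2 × 0.2720 = 0.5440 mol
The cells are in series, so the same charge (and hence the same n(e⁻) = 0.5440 mol) passes through both.
Cr³⁺ + 3e⁻ → Cr, so n(Cr) = 0.5440 / 3 = 0.1813 mol
m(Cr) = 0.1813 × 52.00 = 9.43 g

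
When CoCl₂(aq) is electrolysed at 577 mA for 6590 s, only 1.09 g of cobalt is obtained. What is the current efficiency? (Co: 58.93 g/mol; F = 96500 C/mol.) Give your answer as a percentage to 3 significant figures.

93.9%

Q = 0.577 × 6590 = 3802 C
n(e⁻) = 3802 / 96500 = 0.03940 mol
Co²⁺ + 2e⁻ → Co, so theoretical n(Co) = 0.01970 mol → 1.161 g
Efficiency = 1.09 / 1.161 = 0.9388 = 93.9%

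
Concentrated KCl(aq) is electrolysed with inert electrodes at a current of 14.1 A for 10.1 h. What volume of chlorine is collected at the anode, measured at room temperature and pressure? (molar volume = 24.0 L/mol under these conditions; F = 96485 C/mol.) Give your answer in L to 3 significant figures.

63.8 L

Q = 14.1 A × 36360 s = 5.127×10^5 C
n(e⁻) = Q/F = 5.127×10^5/96485 = 5.314 mol
2Cl⁻ → Cl₂ + 2e⁻, so n(Cl₂) = 5.314 / 2 = 2.657 mol
V = 2.657 × 24.0 = 63.77 L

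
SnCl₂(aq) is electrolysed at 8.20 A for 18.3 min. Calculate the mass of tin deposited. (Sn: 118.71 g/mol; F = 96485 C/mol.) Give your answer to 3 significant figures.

5.54 g

Q = 8.20 A × 1098 s = 9004 C
Moles of electrons = 9004 / 96485 = 0.09332 mol
Sn²⁺ + 2e⁻ → Sn, so n(Sn) = 0.09332 / 2 = 0.04666 mol
m = 0.04666 × 118.71 = 5.54 g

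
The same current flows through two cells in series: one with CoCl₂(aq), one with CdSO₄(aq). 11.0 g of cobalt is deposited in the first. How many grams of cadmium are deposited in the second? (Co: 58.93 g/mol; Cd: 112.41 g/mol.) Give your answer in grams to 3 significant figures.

21.0 g

n(Co) = 11.0 / 58.93 = 0.1867 mol
Co²⁺ + 2e⁻ → Co, so n(e⁻) = 2 × 0.1867 = 0.3734 mol
Since the cells are in series, n(e⁻) in the Cd cell is also 0.3734 mol.
Cd²⁺ + 2e⁻ → Cd, so n(Cd) = 0.3734 / 2 = 0.1867 mol
m(Cd) = 0.1867 × 112.41 = 21.0 g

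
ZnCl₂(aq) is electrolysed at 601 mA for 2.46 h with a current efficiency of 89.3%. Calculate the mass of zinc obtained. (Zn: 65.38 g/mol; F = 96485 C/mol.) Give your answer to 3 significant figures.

Q = 0.601 × 8856 = 5322 C
n(e⁻) = 5322 / 96485 = 0.05516 mol
Zn²⁺ + 2e⁻ → Zn, so theoretical m(Zn) = 0.02758 × 65.38 = 1.803 g
Actual mass = 89.3% × 1.803 = 1.61 g

1.61 g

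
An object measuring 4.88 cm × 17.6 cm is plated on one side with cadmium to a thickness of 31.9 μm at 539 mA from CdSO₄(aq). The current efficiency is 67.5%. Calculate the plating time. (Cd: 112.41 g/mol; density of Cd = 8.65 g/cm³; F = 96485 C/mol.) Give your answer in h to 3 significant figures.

3.11 h

Plated area = 4.88 × 17.6 = 85.89 cm²
Volume = 85.89 × 31.9×10⁻⁴ cm = 0.2740 cm³
m(Cd) = 0.2740 × 8.65 = 2.370 g
n(Cd) = 2.370 / 112.41 = 0.02108 mol; n(e⁻) = 2 × 0.02108 = 0.04216 mol
Q = 0.04216 × 96485 / 0.675 = 6026 C
t = 6026 / 0.539 = 11180 s = 3.11 h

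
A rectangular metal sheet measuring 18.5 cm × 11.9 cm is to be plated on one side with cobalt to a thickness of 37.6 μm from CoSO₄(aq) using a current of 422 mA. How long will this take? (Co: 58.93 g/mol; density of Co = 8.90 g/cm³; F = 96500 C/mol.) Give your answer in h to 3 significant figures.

Plated area = 18.5 × 11.9 = 220.2 cm²
Volume = 220.2 × 37.6×10⁻⁴ cm = 0.8280 cm³
m(Co) = 0.8280 × 8.90 = 7.369 g
n(Co) = 7.369 / 58.93 = 0.1250 mol; n(e⁻) = 2 × 0.1250 = 0.2500 mol
Q = 0.2500 × 96500 = 24130 C
t = 24130 / 0.422 = 57180 s = 15.9 h

15.9 h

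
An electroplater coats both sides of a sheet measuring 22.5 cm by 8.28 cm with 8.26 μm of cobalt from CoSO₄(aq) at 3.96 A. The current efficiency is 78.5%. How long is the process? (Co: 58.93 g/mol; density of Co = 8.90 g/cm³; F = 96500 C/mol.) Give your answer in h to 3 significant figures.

Plated area = 2 × 22.5 × 8.28 = 372.6 cm²
Volume = 372.6 × 8.26×10⁻⁴ cm = 0.3078 cm³
m(Co) = 0.3078 × 8.90 = 2.739 g
n(Co) = 2.739 / 58.93 = 0.04648 mol; n(e⁻) = 2 × 0.04648 = 0.09296 mol
Q = 0.09296 × 96500 / 0.785 = 11430 C
t = 11430 / 3.96 = 2886 s = 0.802 h

0.802 h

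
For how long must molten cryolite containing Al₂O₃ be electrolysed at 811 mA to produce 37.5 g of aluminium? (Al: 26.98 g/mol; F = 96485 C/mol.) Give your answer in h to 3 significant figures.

138 h

n(Al) = 37.5 / 26.98 = 1.390 mol
Al³⁺ + 3e⁻ → Al, so n(e⁻) = 3 × 1.390 = 4.170 mol
Q = 4.170 × 96485 = 4.023×10^5 C
t = Q / I = 4.023×10^5 / 0.811 = 4.961×10^5 s = 138 h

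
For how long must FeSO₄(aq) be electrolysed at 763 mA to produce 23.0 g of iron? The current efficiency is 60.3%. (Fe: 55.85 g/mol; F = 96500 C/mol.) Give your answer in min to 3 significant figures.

2880 min

n(Fe) = 23.0 / 55.85 = 0.4118 mol
Fe²⁺ + 2e⁻ → Fe, so n(e⁻) = 2 × 0.4118 = 0.8236 mol
Q = 0.8236 × 96500 / 0.603 = 1.318×10^5 C
t = Q / I = 1.318×10^5 / 0.763 = 1.727×10^5 s = 2880 min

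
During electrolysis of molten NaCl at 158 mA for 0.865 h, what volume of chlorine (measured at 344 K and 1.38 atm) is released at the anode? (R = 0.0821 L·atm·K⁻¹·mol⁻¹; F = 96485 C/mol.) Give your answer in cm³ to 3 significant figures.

Q = 0.158 A × 3114 s = 492.0 C
n(e⁻) = 492.0 / 96485 = 0.005099 mol
2Cl⁻ → Cl₂ + 2e⁻, so n(Cl₂) = 0.005099 / 2 = 0.002550 mol
V = nRT/P = 0.002550 × 0.0821 × 344 / 1.38 = 0.05219 L
= 52.2 cm³

52.2 cm³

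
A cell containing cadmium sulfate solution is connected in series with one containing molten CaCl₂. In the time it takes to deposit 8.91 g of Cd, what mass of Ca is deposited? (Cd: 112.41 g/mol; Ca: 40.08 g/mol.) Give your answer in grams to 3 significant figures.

n(Cd) = 8.91 / 112.41 = 0.07926 mol
Cd²⁺ + 2e⁻ → Cd, so n(e⁻) = 2 × 0.07926 = 0.1585 mol
Same current for the same time ⇒ same n(e⁻) = 0.1585 mol in both cells.
Ca²⁺ + 2e⁻ → Ca, so n(Ca) = 0.1585 / 2 = 0.07925 mol
m(Ca) = 0.07925 × 40.08 = 3.18 g

3.18 g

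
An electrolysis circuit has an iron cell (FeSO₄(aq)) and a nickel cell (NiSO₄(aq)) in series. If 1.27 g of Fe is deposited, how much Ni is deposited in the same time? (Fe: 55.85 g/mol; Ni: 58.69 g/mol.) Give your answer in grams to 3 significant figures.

1.33 g

n(Fe) = 1.27 / 55.85 = 0.02274 mol
Fe²⁺ + 2e⁻ → Fe, so n(e⁻) = 2 × 0.02274 = 0.04548 mol
In series, the same 0.04548 mol of electrons flows through the second cell.
Ni²⁺ + 2e⁻ → Ni, so n(Ni) = 0.04548 / 2 = 0.02274 mol
m(Ni) = 0.02274 × 58.69 = 1.33 g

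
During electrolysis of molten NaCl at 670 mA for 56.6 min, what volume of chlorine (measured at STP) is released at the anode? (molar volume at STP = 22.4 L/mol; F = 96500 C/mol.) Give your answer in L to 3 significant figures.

0.264 L

Q = 0.670 A × 3396 s = 2275 C
Moles of electrons = 2275 / 96500 = 0.02358 mol
2Cl⁻ → Cl₂ + 2e⁻, so n(Cl₂) = 0.02358 / 2 = 0.01179 mol
V = 0.01179 × 22.4 = 0.2641 L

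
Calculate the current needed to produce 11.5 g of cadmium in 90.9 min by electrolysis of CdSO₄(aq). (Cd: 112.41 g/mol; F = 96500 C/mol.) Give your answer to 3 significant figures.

3.62 A

n(Cd) = 11.5 / 112.41 = 0.1023 mol
Cd²⁺ + 2e⁻ → Cd, so n(e⁻) = 2 × 0.1023 = 0.2046 mol
Q = 0.2046 × 96500 = 19740 C
I = Q / t = 19740 / 5454 s = 3.62 A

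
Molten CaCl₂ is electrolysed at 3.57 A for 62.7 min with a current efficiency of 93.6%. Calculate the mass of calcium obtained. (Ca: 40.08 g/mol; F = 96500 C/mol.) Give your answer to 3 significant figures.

Q = 3.57 × 3762 = 13430 C
n(e⁻) = 13430 / 96500 = 0.1392 mol
Ca²⁺ + 2e⁻ → Ca, so theoretical m(Ca) = 0.06960 × 40.08 = 2.790 g
Actual mass = 93.6% × 2.790 = 2.61 g

2.61 g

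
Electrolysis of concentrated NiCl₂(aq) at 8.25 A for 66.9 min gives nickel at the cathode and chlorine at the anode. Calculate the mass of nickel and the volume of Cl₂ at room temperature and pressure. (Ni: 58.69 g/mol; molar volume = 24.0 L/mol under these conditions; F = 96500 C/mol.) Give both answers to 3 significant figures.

Q = 8.25 × 4014 = 33120 C; n(e⁻) = 33120 / 96500 = 0.3432 mol
Cathode: Ni²⁺ + 2e⁻ → Ni → n(Ni) = 0.3432/2 = 0.1716 mol → 10.1 g
Anode: 2Cl⁻ → Cl₂ + 2e⁻ → n(Cl₂) = 0.3432/2 = 0.1716 mol → 4.12 L

10.1 g Ni; 4.12 L Cl₂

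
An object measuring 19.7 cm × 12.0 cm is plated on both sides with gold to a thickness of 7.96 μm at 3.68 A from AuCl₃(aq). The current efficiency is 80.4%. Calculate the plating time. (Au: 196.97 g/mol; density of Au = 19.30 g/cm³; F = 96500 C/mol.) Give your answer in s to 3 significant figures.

3610 s

Plated area = 2 × 19.7 × 12.0 = 472.8 cm²
Volume = 472.8 × 7.96×10⁻⁴ cm = 0.3763 cm³
m(Au) = 0.3763 × 19.30 = 7.263 g
n(Au) = 7.263 / 196.97 = 0.03687 mol; n(e⁻) = 3 × 0.03687 = 0.1106 mol
Q = 0.1106 × 96500 / 0.804 = 13270 C
t = 13270 / 3.68 = 3606 s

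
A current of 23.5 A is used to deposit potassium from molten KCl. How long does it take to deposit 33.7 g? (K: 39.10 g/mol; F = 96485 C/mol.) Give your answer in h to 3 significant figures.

n(K) = 33.7 / 39.10 = 0.8619 mol
K⁺ + e⁻ → K, so n(e⁻) = 0.8619 mol
Q = 0.8619 × 96485 = 83160 C
t = Q / I = 83160 / 23.5 = 3539 s = 0.983 h

0.983 h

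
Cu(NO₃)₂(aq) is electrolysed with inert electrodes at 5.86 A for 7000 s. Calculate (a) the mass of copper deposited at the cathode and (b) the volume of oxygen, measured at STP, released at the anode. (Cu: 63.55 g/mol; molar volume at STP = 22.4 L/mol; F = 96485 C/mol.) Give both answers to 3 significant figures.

Q = 5.86 × 7000 = 41020 C; n(e⁻) = 41020 / 96485 = 0.4251 mol
Cathode: Cu²⁺ + 2e⁻ → Cu → n(Cu) = 0.4251/2 = 0.2126 mol → 13.5 g
Anode: 2H₂O → O₂ + 4H⁺ + 4e⁻ → n(O₂) = 0.4251/4 = 0.1063 mol → 2.38 L

13.5 g Cu; 2.38 L O₂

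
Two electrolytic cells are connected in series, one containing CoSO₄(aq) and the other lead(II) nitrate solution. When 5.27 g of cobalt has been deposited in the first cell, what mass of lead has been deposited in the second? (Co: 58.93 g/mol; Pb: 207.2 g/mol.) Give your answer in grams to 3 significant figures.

n(Co) = 5.27 / 58.93 = 0.08943 mol
Co²⁺ + 2e⁻ → Co, so n(e⁻) = 2 × 0.08943 = 0.1789 mol
In series, the same 0.1789 mol of electrons flows through the second cell.
Pb²⁺ + 2e⁻ → Pb, so n(Pb) = 0.1789 / 2 = 0.08945 mol
m(Pb) = 0.08945 × 207.2 = 18.5 g

18.5 g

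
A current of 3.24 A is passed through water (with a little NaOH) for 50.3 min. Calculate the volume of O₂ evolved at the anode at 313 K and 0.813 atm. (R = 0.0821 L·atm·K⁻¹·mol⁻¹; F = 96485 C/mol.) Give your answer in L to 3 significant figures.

0.801 L

Charge passed = 3.24 × 3018 = 9778 C
Moles of electrons = 9778 / 96485 = 0.1013 mol
2H₂O → O₂ + 4H⁺ + 4e⁻, so n(O₂) = 0.1013 / 4 = 0.02533 mol
V = nRT/P = 0.02533 × 0.0821 × 313 / 0.813 = 0.8006 L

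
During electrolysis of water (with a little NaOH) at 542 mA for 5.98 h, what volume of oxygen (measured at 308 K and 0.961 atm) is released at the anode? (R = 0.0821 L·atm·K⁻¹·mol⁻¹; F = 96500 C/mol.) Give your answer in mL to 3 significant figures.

Q = 0.542 A × 21528 s = 11670 C
Moles of electrons = 11670 / 96500 = 0.1209 mol
2H₂O → O₂ + 4H⁺ + 4e⁻, so n(O₂) = 0.1209 / 4 = 0.03023 mol
V = nRT/P = 0.03023 × 0.0821 × 308 / 0.961 = 0.7954 L
= 795 mL

795 mL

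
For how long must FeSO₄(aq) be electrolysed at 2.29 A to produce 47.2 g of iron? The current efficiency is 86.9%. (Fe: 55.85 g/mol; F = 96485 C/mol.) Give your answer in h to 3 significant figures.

n(Fe) = 47.2 / 55.85 = 0.8451 mol
Fe²⁺ + 2e⁻ → Fe, so n(e⁻) = 2 × 0.8451 = 1.690 mol
Q = 1.690 × 96485 / 0.869 = 1.876×10^5 C
t = Q / I = 1.876×10^5 / 2.29 = 81920 s = 22.8 h

22.8 h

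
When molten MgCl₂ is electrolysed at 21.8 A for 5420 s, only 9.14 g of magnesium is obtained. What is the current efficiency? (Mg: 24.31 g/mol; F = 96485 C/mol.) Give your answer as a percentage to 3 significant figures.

Q = 21.8 × 5420 = 1.182×10^5 C
n(e⁻) = 1.182×10^5 / 96485 = 1.225 mol
Mg²⁺ + 2e⁻ → Mg, so theoretical n(Mg) = 0.6125 mol → 14.89 g
Efficiency = 9.14 / 14.89 = 0.6138 = 61.4%

61.4%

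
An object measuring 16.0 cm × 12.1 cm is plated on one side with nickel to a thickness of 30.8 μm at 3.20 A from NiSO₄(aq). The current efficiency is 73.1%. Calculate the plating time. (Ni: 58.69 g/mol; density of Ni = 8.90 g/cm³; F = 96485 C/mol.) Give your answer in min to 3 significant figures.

Plated area = 16.0 × 12.1 = 193.6 cm²
Volume = 193.6 × 30.8×10⁻⁴ cm = 0.5963 cm³
m(Ni) = 0.5963 × 8.90 = 5.307 g
n(Ni) = 5.307 / 58.69 = 0.09042 mol; n(e⁻) = 2 × 0.09042 = 0.1808 mol
Q = 0.1808 × 96485 / 0.731 = 23860 C
t = 23860 / 3.20 = 7456 s = 124 min

124 min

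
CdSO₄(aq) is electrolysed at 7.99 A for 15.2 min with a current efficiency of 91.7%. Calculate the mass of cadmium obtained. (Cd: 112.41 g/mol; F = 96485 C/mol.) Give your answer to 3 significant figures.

3.89 g

Q = 7.99 × 912 = 7287 C
n(e⁻) = 7287 / 96485 = 0.07552 mol
Cd²⁺ + 2e⁻ → Cd, so theoretical m(Cd) = 0.03776 × 112.41 = 4.245 g
Actual mass = 91.7% × 4.245 = 3.89 g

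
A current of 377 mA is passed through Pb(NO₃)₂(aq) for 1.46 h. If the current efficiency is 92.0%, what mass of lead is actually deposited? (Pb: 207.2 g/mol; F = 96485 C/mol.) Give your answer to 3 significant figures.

1.96 g

Q = 0.377 × 5256 = 1982 C
n(e⁻) = 1982 / 96485 = 0.02054 mol
Pb²⁺ + 2e⁻ → Pb, so theoretical m(Pb) = 0.01027 × 207.2 = 2.128 g
Actual mass = 92.0% × 2.128 = 1.96 g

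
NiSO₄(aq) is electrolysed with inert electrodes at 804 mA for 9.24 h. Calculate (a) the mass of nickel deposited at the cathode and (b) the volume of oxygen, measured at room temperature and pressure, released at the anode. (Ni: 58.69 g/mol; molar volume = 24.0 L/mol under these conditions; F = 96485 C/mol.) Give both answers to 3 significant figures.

Q = 0.804 × 33264 = 26740 C; n(e⁻) = 26740 / 96485 = 0.2771 mol
Cathode: Ni²⁺ + 2e⁻ → Ni → n(Ni) = 0.2771/2 = 0.1386 mol → 8.13 g
Anode: 2H₂O → O₂ + 4H⁺ + 4e⁻ → n(O₂) = 0.2771/4 = 0.06928 mol → 1.66 L

8.13 g Ni; 1.66 L O₂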